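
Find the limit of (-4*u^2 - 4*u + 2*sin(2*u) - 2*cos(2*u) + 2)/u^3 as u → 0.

-8/3

Substitution gives 0/0; apply L'Hôpital's rule 3 times.
After differentiating numerator and denominator 3 times the quotient is (-16*sqrt(2)*sin(2*u + pi/4))/(6); at u = 0 this is -8/3.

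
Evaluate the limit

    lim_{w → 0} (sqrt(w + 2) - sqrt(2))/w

√(2)/4

Substitution gives 0/0. Multiply numerator and denominator by the conjugate √(2 + w) + √2.
The numerator becomes (2 + w) − 2 = w, so the expression simplifies to 1/(√(2 + w) + √2).
Letting w → 0 gives 1/(2√2) = √(2)/4.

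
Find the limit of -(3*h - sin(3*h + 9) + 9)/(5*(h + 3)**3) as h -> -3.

Direct substitution gives 0/0.
Apply L'Hôpital: lim (3 - 3*cos(3*h + 9))/(-15*(h + 3)^2), still 0/0.
Apply L'Hôpital: lim (9*sin(3*h + 9))/(-30*h - 90), still 0/0.
After 3 applications of L'Hôpital's rule the quotient is (27*cos(3*h + 9))/(-30); substituting h = -3 gives -9/10.

-9/10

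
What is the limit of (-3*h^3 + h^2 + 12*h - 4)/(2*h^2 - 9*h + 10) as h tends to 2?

Direct substitution gives 0/0, so factor. Both numerator and denominator have (h - 2) as a factor.
After cancelling, the expression reduces to (-3*h^2 - 5*h + 2)/(2*h - 5).
Substituting h = 2 gives 20.

20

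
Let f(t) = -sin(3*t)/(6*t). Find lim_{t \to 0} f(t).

-1/2

Substitution gives 0/0.
Write it as (3/(-6))·sin(3t)/(3t); since sin(u)/u → 1, the limit is -1/2.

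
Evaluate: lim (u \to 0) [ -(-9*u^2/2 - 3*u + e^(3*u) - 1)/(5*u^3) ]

Direct substitution gives 0/0.
Apply L'Hôpital: lim (-9*u + 3*e^(3*u) - 3)/(-15*u^2), still 0/0.
Apply L'Hôpital: lim (9*e^(3*u) - 9)/(-30*u), still 0/0.
After 3 applications of L'Hôpital's rule the quotient is (27*e^(3*u))/(-30); substituting u = 0 gives -9/10.

-9/10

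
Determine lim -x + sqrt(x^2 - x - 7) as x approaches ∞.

An ∞ − ∞ form. Rationalising with the conjugate, the difference becomes (-x - 7) / (√(x^2 - x - 7) + x).
For large x the denominator behaves like 2·x, so the quotient tends to -1/2 = -1/2.

-1/2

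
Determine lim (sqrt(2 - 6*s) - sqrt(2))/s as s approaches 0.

-3*√(2)/2

Substitution gives 0/0. Multiply numerator and denominator by the conjugate √(2 - 6s) + √2.
The numerator becomes (2 - 6s) − 2 = -6s, so the expression simplifies to -6/(√(2 - 6s) + √2).
Letting s → 0 gives -6/(2√2) = -3*√(2)/2.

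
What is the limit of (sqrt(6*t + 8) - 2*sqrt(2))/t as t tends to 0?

A 0/0 form; rationalise with √(8 + 6t) + √8. This collapses the numerator to 6t, leaving 6/(√(8 + 6t) + √8) → 6/(2√8) = 3*√(2)/4.

3*√(2)/4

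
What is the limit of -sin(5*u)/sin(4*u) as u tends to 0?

-5/4

Substitution gives 0/0.
Divide numerator and denominator by u: sin(5u)/u → 5 and sin(4u)/u → 4, so the limit is -1·5/4 = -5/4.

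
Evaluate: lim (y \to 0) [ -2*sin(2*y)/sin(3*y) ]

Substitution gives 0/0.
Divide numerator and denominator by y: sin(2y)/y → 2 and sin(3y)/y → 3, so the limit is -2·2/3 = -4/3.

-4/3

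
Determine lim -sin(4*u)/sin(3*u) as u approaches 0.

-4/3

Substitution gives 0/0.
Divide numerator and denominator by u: sin(4u)/u → 4 and sin(3u)/u → 3, so the limit is -1·4/3 = -4/3.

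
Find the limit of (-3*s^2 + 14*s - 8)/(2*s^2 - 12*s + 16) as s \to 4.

-5/2

At s = 4 both the top and bottom vanish — a removable singularity. Factoring out (s - 4) from each leaves (2 - 3*s)/(2*s - 4), which at s = 4 equals -5/2.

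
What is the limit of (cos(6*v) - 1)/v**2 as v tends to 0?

Direct substitution gives 0/0.
Apply L'Hôpital: lim (-6*sin(6*v))/(2*v), still 0/0.
After 2 applications of L'Hôpital's rule the quotient is (-36*cos(6*v))/(2); substituting v = 0 gives -18.

-18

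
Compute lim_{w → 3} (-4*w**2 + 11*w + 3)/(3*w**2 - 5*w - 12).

-1

Since w = 3 makes numerator and denominator zero, (w - 3) divides both.
Cancelling it gives (-4*w - 1)/(3*w + 4); now plug in w = 3 to get -1.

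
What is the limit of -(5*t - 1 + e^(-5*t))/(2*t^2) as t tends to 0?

Direct substitution gives 0/0.
Apply L'Hôpital: lim (5 - 5*e^(-5*t))/(-4*t), still 0/0.
After 2 applications of L'Hôpital's rule the quotient is (25*e^(-5*t))/(-4); substituting t = 0 gives -25/4.

-25/4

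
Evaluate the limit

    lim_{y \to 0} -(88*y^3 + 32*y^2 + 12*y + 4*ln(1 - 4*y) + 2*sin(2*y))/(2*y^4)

128

Substitution gives 0/0; apply L'Hôpital's rule 4 times.
After differentiating numerator and denominator 4 times the quotient is (32*sin(2*y) - 6144/(4*y - 1)^4)/(-48); at y = 0 this is 128.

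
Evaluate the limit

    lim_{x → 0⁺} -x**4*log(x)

This is a 0·(−∞) form. Rewrite as -1·ln(x) / x^(−4) and apply L'Hôpital:
the derivative quotient is -1·(1/x) / (−4·x^(−5)) = (1/4)·x^4 → 0.

0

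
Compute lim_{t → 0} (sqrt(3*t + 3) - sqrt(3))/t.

A 0/0 form; rationalise with √(3 + 3t) + √3. This collapses the numerator to 3t, leaving 3/(√(3 + 3t) + √3) → 3/(2√3) = √(3)/2.

√(3)/2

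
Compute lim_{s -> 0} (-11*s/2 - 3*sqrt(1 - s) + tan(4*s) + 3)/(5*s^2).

Substitution gives 0/0 (the numerator vanishes to order 2).
Expand each term to order s^2: the coefficient of s^2 in -3·√(1 - s) is 3/8 and in tan(4s) is 0.
Lower-order terms cancel with the polynomial part, so the numerator is (3/8)·s^2 + o(s^2), and the limit is (3/8)/(5) = 3/40.

3/40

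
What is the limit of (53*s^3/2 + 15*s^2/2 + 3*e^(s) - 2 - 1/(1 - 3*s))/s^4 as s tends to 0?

Substitution gives 0/0; apply L'Hôpital's rule 4 times.
After differentiating numerator and denominator 4 times the quotient is (3*e^(s) + 1944/(3*s - 1)^5)/(24); at s = 0 this is -647/8.

-647/8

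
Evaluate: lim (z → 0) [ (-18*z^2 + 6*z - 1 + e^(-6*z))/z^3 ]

-36

Direct substitution gives 0/0.
Apply L'Hôpital: lim (-36*z + 6 - 6*e^(-6*z))/(3*z^2), still 0/0.
Apply L'Hôpital: lim (-36 + 36*e^(-6*z))/(6*z), still 0/0.
After 3 applications of L'Hôpital's rule the quotient is (-216*e^(-6*z))/(6); substituting z = 0 gives -36.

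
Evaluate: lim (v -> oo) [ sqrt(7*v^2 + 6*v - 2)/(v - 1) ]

√(7)

For large |v|, √(7*v^2 + 6*v - 2) ≈ √7·|v| and the denominator ≈ v.
Since v → +∞, |v| = v, giving √7/(1) = √(7).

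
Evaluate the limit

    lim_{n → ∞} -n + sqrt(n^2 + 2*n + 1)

This has the form ∞ − ∞. Multiply and divide by the conjugate √(n^2 + 2*n + 1) + n.
That gives (2n + 1) / (√(n^2 + 2*n + 1) + n).
Divide numerator and denominator by n: the limit is 2/(2·1) = 1.

1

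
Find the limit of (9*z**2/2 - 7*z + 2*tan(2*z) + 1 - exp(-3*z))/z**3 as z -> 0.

59/6

Substitution gives 0/0 (the numerator vanishes to order 3).
Expand each term to order z^3: the coefficient of z^3 in −e^(-3z) is 9/2 and in 2·tan(2z) is 16/3.
Lower-order terms cancel with the polynomial part, so the numerator is (59/6)·z^3 + o(z^3), and the limit is (59/6)/(1) = 59/6.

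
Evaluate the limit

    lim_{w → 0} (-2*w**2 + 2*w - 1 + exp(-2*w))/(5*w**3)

-4/15

Direct substitution gives 0/0.
Apply L'Hôpital: lim (-4*w + 2 - 2*e^(-2*w))/(15*w^2), still 0/0.
Apply L'Hôpital: lim (-4 + 4*e^(-2*w))/(30*w), still 0/0.
After 3 applications of L'Hôpital's rule the quotient is (-8*e^(-2*w))/(30); substituting w = 0 gives -4/15.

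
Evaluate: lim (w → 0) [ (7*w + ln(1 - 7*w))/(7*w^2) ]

-7/2

Direct substitution gives 0/0.
Apply L'Hôpital: lim (7 - 7/(1 - 7*w))/(14*w), still 0/0.
After 2 applications of L'Hôpital's rule the quotient is (-49/(1 - 7*w)^2)/(14); substituting w = 0 gives -7/2.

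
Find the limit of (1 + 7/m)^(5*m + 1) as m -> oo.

e^(35)

Write it as [(1 + 7/m)^m]^(5) · (1 + 7/m)^(1). The bracketed term tends to e^(7) and the second factor to 1, so the limit is e^(35).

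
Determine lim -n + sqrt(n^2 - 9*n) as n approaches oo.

An ∞ − ∞ form. Rationalising with the conjugate, the difference becomes (-9n) / (√(n^2 - 9*n) + n).
For large n the denominator behaves like 2·n, so the quotient tends to -9/2 = -9/2.

-9/2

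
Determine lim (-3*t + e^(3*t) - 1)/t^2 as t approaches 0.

9/2

Direct substitution gives 0/0.
Apply L'Hôpital: lim (3*e^(3*t) - 3)/(2*t), still 0/0.
After 2 applications of L'Hôpital's rule the quotient is (9*e^(3*t))/(2); substituting t = 0 gives 9/2.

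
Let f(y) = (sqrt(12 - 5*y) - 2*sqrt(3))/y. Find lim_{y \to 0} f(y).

A 0/0 form; rationalise with √(12 - 5y) + √12. This collapses the numerator to -5y, leaving -5/(√(12 - 5y) + √12) → -5/(2√12) = -5*√(3)/12.

-5*√(3)/12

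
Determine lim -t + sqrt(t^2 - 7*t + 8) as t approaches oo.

An ∞ − ∞ form. Rationalising with the conjugate, the difference becomes (-7t + 8) / (√(t^2 - 7*t + 8) + t).
For large t the denominator behaves like 2·t, so the quotient tends to -7/2 = -7/2.

-7/2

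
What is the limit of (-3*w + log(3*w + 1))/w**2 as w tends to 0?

Direct substitution gives 0/0.
Apply L'Hôpital: lim (-3 + 3/(3*w + 1))/(2*w), still 0/0.
After 2 applications of L'Hôpital's rule the quotient is (-9/(3*w + 1)^2)/(2); substituting w = 0 gives -9/2.

-9/2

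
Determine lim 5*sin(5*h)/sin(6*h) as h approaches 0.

Substitution gives 0/0.
Divide numerator and denominator by h: sin(5h)/h → 5 and sin(6h)/h → 6, so the limit is 5·5/6 = 25/6.

25/6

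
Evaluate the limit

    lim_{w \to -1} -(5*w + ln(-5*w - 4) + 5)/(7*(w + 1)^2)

25/14

Direct substitution gives 0/0.
Apply L'Hôpital: lim (5 - 5/(-5*w - 4))/(-14*w - 14), still 0/0.
After 2 applications of L'Hôpital's rule the quotient is (-25/(-5*w - 4)^2)/(-14); substituting w = -1 gives 25/14.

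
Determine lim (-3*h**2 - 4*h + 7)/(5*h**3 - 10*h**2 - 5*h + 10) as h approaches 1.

At h = 1 both the top and bottom vanish — a removable singularity. Factoring out (h - 1) from each leaves (-3*h - 7)/(5*h^2 - 5*h - 10), which at h = 1 equals 1.

1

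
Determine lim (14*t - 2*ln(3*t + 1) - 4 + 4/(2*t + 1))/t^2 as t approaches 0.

Substitution gives 0/0; apply L'Hôpital's rule 2 times.
After differentiating numerator and denominator 2 times the quotient is (18/(3*t + 1)^2 + 32/(2*t + 1)^3)/(2); at t = 0 this is 25.

25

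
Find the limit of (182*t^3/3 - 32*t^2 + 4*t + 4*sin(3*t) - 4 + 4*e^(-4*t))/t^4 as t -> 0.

Substitution gives 0/0 (the numerator vanishes to order 4).
Expand each term to order t^4: the coefficient of t^4 in 4·sin(3t) is 0 and in 4·e^(-4t) is 128/3.
Lower-order terms cancel with the polynomial part, so the numerator is (128/3)·t^4 + o(t^4), and the limit is (128/3)/(1) = 128/3.

128/3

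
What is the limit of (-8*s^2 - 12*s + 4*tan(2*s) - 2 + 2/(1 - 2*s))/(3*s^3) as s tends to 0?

Substitution gives 0/0 (the numerator vanishes to order 3).
Expand each term to order s^3: the coefficient of s^3 in 4·tan(2s) is 32/3 and in 2·1/(1 - 2s) is 16.
Lower-order terms cancel with the polynomial part, so the numerator is (80/3)·s^3 + o(s^3), and the limit is (80/3)/(3) = 80/9.

80/9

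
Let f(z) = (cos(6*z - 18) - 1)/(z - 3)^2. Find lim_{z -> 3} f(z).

Direct substitution gives 0/0.
Apply L'Hôpital: lim (-6*sin(6*z - 18))/(2*z - 6), still 0/0.
After 2 applications of L'Hôpital's rule the quotient is (-36*cos(6*z - 18))/(2); substituting z = 3 gives -18.

-18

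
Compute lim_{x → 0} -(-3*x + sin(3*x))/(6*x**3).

3/4

Direct substitution gives 0/0.
Apply L'Hôpital: lim (3*cos(3*x) - 3)/(-18*x^2), still 0/0.
Apply L'Hôpital: lim (-9*sin(3*x))/(-36*x), still 0/0.
After 3 applications of L'Hôpital's rule the quotient is (-27*cos(3*x))/(-36); substituting x = 0 gives 3/4.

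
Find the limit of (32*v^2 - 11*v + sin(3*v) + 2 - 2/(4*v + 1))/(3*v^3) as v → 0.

247/6

Substitution gives 0/0; apply L'Hôpital's rule 3 times.
After differentiating numerator and denominator 3 times the quotient is (-27*cos(3*v) + 768/(4*v + 1)^4)/(18); at v = 0 this is 247/6.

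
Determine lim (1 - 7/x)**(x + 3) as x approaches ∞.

e^(-7)

Let L be the limit and take ln: ln L = lim (x + 3)·ln(1 - 7/x) = lim (x + 3)·(-7/x + O(1/x²)) = -7.
Hence L = e^(-7).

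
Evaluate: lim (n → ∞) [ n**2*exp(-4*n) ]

0

Write as n^2/e^{4n}, an ∞/∞ form.
Exponential growth dominates any polynomial, so repeated L'Hôpital (or the standard result) gives 0.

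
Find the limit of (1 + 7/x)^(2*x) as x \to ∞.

Let L be the limit and take ln: ln L = lim (2x)·ln(1 + 7/x) = lim (2x)·(7/x + O(1/x²)) = 14.
Hence L = e^(14).

e^(14)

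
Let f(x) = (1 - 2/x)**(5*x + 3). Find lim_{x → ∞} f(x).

Write it as [(1 - 2/x)^x]^(5) · (1 - 2/x)^(3). The bracketed term tends to e^(-2) and the second factor to 1, so the limit is e^(-10).

e^(-10)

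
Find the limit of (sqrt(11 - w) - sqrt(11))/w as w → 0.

Substitution gives 0/0. Multiply numerator and denominator by the conjugate √(11 - w) + √11.
The numerator becomes (11 - w) − 11 = -w, so the expression simplifies to -1/(√(11 - w) + √11).
Letting w → 0 gives -1/(2√11) = -√(11)/22.

-√(11)/22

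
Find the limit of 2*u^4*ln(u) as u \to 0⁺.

This is a 0·(−∞) form. Rewrite as 2·ln(u) / u^(−4) and apply L'Hôpital:
the derivative quotient is 2·(1/u) / (−4·u^(−5)) = (-2/4)·u^4 → 0.

0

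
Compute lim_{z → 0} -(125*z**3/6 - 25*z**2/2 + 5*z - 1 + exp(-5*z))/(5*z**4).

Direct substitution gives 0/0.
Apply L'Hôpital: lim (125*z^2/2 - 25*z + 5 - 5*e^(-5*z))/(-20*z^3), still 0/0.
Apply L'Hôpital: lim (125*z - 25 + 25*e^(-5*z))/(-60*z^2), still 0/0.
Apply L'Hôpital: lim (125 - 125*e^(-5*z))/(-120*z), still 0/0.
After 4 applications of L'Hôpital's rule the quotient is (625*e^(-5*z))/(-120); substituting z = 0 gives -125/24.

-125/24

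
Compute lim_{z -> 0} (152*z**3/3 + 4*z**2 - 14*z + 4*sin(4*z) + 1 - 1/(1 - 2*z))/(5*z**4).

-16/5

Substitution gives 0/0 (the numerator vanishes to order 4).
Expand each term to order z^4: the coefficient of z^4 in −1/(1 - 2z) is -16 and in 4·sin(4z) is 0.
Lower-order terms cancel with the polynomial part, so the numerator is (-16)·z^4 + o(z^4), and the limit is (-16)/(5) = -16/5.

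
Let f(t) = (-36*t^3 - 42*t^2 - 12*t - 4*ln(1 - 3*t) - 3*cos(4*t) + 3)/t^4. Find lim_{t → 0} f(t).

49

Substitution gives 0/0; apply L'Hôpital's rule 4 times.
After differentiating numerator and denominator 4 times the quotient is (-768*cos(4*t) + 1944/(3*t - 1)^4)/(24); at t = 0 this is 49.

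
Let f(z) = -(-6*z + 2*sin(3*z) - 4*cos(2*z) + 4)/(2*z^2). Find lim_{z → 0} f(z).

Substitution gives 0/0; apply L'Hôpital's rule 2 times.
After differentiating numerator and denominator 2 times the quotient is (-18*sin(3*z) + 16*cos(2*z))/(-4); at z = 0 this is -4.

-4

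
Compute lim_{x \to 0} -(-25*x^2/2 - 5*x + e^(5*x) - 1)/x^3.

-125/6

Direct substitution gives 0/0.
Apply L'Hôpital: lim (-25*x + 5*e^(5*x) - 5)/(-3*x^2), still 0/0.
Apply L'Hôpital: lim (25*e^(5*x) - 25)/(-6*x), still 0/0.
After 3 applications of L'Hôpital's rule the quotient is (125*e^(5*x))/(-6); substituting x = 0 gives -125/6.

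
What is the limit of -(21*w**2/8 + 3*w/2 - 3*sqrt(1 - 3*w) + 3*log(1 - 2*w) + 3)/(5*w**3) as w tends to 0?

47/80

Substitution gives 0/0 (the numerator vanishes to order 3).
Expand each term to order w^3: the coefficient of w^3 in -3·√(1 - 3w) is 81/16 and in 3·ln(1 - 2w) is -8.
Lower-order terms cancel with the polynomial part, so the numerator is (-47/16)·w^3 + o(w^3), and the limit is (-47/16)/(-5) = 47/80.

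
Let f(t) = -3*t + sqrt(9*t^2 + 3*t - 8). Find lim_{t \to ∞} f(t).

An ∞ − ∞ form. Rationalising with the conjugate, the difference becomes (3t - 8) / (√(9*t^2 + 3*t - 8) + 3t).
For large t the denominator behaves like 2·3t, so the quotient tends to 3/6 = 1/2.

1/2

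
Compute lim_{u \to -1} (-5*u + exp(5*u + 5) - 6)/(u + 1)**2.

Direct substitution gives 0/0.
Apply L'Hôpital: lim (5*e^(5*u + 5) - 5)/(2*u + 2), still 0/0.
After 2 applications of L'Hôpital's rule the quotient is (25*e^(5*u + 5))/(2); substituting u = -1 gives 25/2.

25/2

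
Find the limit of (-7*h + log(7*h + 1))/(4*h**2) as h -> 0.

-49/8

Direct substitution gives 0/0.
Apply L'Hôpital: lim (-7 + 7/(7*h + 1))/(8*h), still 0/0.
After 2 applications of L'Hôpital's rule the quotient is (-49/(7*h + 1)^2)/(8); substituting h = 0 gives -49/8.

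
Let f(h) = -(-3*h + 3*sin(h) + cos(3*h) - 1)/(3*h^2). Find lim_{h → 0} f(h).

Substitution gives 0/0 (the numerator vanishes to order 2).
Expand each term to order h^2: the coefficient of h^2 in cos(3h) is -9/2 and in 3·sin(h) is 0.
Lower-order terms cancel with the polynomial part, so the numerator is (-9/2)·h^2 + o(h^2), and the limit is (-9/2)/(-3) = 3/2.

3/2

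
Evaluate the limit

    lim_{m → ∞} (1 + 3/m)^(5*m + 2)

e^(15)

Write it as [(1 + 3/m)^m]^(5) · (1 + 3/m)^(2). The bracketed term tends to e^(3) and the second factor to 1, so the limit is e^(15).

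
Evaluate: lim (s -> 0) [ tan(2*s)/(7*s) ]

Substitution gives 0/0.
Since tan(u)/u → 1 as u → 0, tan(2s)/(2s) → 1 and the limit is 2/7.

2/7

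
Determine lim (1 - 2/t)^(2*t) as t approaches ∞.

Write it as [(1 - 2/t)^t]^(2) · (1 - 2/t)^(0). The bracketed term tends to e^(-2) and the second factor to 1, so the limit is e^(-4).

e^(-4)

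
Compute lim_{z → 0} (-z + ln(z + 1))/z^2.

-1/2

Direct substitution gives 0/0.
Apply L'Hôpital: lim (-1 + 1/(z + 1))/(2*z), still 0/0.
After 2 applications of L'Hôpital's rule the quotient is (-1/(z + 1)^2)/(2); substituting z = 0 gives -1/2.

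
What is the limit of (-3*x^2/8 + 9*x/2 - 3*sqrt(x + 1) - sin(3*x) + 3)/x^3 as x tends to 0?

Substitution gives 0/0 (the numerator vanishes to order 3).
Expand each term to order x^3: the coefficient of x^3 in −sin(3x) is 9/2 and in -3·√(1 + x) is -3/16.
Lower-order terms cancel with the polynomial part, so the numerator is (69/16)·x^3 + o(x^3), and the limit is (69/16)/(1) = 69/16.

69/16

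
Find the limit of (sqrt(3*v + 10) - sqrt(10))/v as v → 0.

Substitution gives 0/0. Multiply numerator and denominator by the conjugate √(10 + 3v) + √10.
The numerator becomes (10 + 3v) − 10 = 3v, so the expression simplifies to 3/(√(10 + 3v) + √10).
Letting v → 0 gives 3/(2√10) = 3*√(10)/20.

3*√(10)/20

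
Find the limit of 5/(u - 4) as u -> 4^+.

∞

As u → 4⁺, (u - 4) → 0⁺, so (u - 4)^1 → 0⁺ and 5/(u - 4)^1 → ∞.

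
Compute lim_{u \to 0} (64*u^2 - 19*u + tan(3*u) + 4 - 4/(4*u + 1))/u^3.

Substitution gives 0/0; apply L'Hôpital's rule 3 times.
After differentiating numerator and denominator 3 times the quotient is (162*tan(3*u)^2/cos(3*u)^2 + 54/cos(3*u)^2 + 1536/(4*u + 1)^4)/(6); at u = 0 this is 265.

265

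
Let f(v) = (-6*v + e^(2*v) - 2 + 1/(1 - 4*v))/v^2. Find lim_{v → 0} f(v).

18

Substitution gives 0/0 (the numerator vanishes to order 2).
Expand each term to order v^2: the coefficient of v^2 in e^(2v) is 2 and in 1/(1 - 4v) is 16.
Lower-order terms cancel with the polynomial part, so the numerator is (18)·v^2 + o(v^2), and the limit is (18)/(1) = 18.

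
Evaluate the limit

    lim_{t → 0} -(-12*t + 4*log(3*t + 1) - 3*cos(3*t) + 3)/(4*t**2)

Substitution gives 0/0 (the numerator vanishes to order 2).
Expand each term to order t^2: the coefficient of t^2 in -3·cos(3t) is 27/2 and in 4·ln(1 + 3t) is -18.
Lower-order terms cancel with the polynomial part, so the numerator is (-9/2)·t^2 + o(t^2), and the limit is (-9/2)/(-4) = 9/8.

9/8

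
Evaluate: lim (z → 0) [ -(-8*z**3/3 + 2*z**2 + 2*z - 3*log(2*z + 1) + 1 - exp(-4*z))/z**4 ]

-4/3

Substitution gives 0/0; apply L'Hôpital's rule 4 times.
After differentiating numerator and denominator 4 times the quotient is (-256*e^(-4*z) + 288/(2*z + 1)^4)/(-24); at z = 0 this is -4/3.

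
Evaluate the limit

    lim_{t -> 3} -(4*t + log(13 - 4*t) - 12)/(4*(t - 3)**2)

2

Direct substitution gives 0/0.
Apply L'Hôpital: lim (4 - 4/(13 - 4*t))/(24 - 8*t), still 0/0.
After 2 applications of L'Hôpital's rule the quotient is (-16/(13 - 4*t)^2)/(-8); substituting t = 3 gives 2.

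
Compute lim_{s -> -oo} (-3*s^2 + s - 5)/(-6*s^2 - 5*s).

Numerator and denominator both have degree 2.
Dividing every term by s^2, all lower-order terms vanish and the limit is the ratio of leading coefficients, -3/(-6) = 1/2.

1/2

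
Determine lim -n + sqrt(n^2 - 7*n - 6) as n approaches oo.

This has the form ∞ − ∞. Multiply and divide by the conjugate √(n^2 - 7*n - 6) + n.
That gives (-7n - 6) / (√(n^2 - 7*n - 6) + n).
Divide numerator and denominator by n: the limit is -7/(2·1) = -7/2.

-7/2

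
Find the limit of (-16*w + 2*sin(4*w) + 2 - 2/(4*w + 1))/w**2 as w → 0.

-32

Substitution gives 0/0; apply L'Hôpital's rule 2 times.
After differentiating numerator and denominator 2 times the quotient is (-32*sin(4*w) - 64/(4*w + 1)^3)/(2); at w = 0 this is -32.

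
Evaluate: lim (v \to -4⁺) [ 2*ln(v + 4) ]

As v → -4⁺, v + 4 → 0⁺ and ln(v + 4) → −∞.
Multiplying by 2 gives -∞.

-∞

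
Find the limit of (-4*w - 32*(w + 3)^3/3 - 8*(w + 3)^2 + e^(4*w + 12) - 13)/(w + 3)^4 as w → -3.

Direct substitution gives 0/0.
Apply L'Hôpital: lim (-16*w - 32*(w + 3)^2 + 4*e^(4*w + 12) - 52)/(4*(w + 3)^3), still 0/0.
Apply L'Hôpital: lim (-64*w + 16*e^(4*w + 12) - 208)/(12*(w + 3)^2), still 0/0.
Apply L'Hôpital: lim (64*e^(4*w + 12) - 64)/(24*w + 72), still 0/0.
After 4 applications of L'Hôpital's rule the quotient is (256*e^(4*w + 12))/(24); substituting w = -3 gives 32/3.

32/3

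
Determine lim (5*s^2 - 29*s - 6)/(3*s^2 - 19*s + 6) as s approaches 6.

31/17

Direct substitution gives 0/0, so factor. Both numerator and denominator have (s - 6) as a factor.
After cancelling, the expression reduces to (5*s + 1)/(3*s - 1).
Substituting s = 6 gives 31/17.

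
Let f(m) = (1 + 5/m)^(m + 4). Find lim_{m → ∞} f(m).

e^(5)

Write it as [(1 + 5/m)^m]^(1) · (1 + 5/m)^(4). The bracketed term tends to e^(5) and the second factor to 1, so the limit is e^(5).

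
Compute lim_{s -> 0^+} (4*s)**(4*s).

1

Base → 0⁺ and exponent → 0⁺: a 0^0 form.
Take logs: 4s·ln(4s). This is 0·(−∞); rewriting as ln(4s)/(1/(4s)) and applying L'Hôpital gives 0.
Hence the limit is e^0 = 1.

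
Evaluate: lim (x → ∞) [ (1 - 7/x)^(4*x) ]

e^(-28)

The base → 1 and the exponent → ∞: a 1^∞ form.
Take logarithms: (4x)·ln(1 - 7/x). Since ln(1+u) ~ u for small u, this behaves like (4x)·(-7/x) → -28.
So the limit is e^(-28).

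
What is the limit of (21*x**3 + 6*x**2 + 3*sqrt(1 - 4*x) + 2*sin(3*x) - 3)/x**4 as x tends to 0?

-30

Substitution gives 0/0 (the numerator vanishes to order 4).
Expand each term to order x^4: the coefficient of x^4 in 2·sin(3x) is 0 and in 3·√(1 - 4x) is -30.
Lower-order terms cancel with the polynomial part, so the numerator is (-30)·x^4 + o(x^4), and the limit is (-30)/(1) = -30.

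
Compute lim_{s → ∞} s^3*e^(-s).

0

Write as s^3/e^{1s}, an ∞/∞ form.
Exponential growth dominates any polynomial, so repeated L'Hôpital (or the standard result) gives 0.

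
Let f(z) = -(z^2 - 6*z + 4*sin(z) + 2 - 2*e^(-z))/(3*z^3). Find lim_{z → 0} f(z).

Substitution gives 0/0 (the numerator vanishes to order 3).
Expand each term to order z^3: the coefficient of z^3 in 4·sin(z) is -2/3 and in -2·e^(-z) is 1/3.
Lower-order terms cancel with the polynomial part, so the numerator is (-1/3)·z^3 + o(z^3), and the limit is (-1/3)/(-3) = 1/9.

1/9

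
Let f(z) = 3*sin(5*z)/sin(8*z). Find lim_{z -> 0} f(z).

15/8

Substitution gives 0/0.
Divide numerator and denominator by z: sin(5z)/z → 5 and sin(8z)/z → 8, so the limit is 3·5/8 = 15/8.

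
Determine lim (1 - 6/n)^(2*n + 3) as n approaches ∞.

Let L be the limit and take ln: ln L = lim (2n + 3)·ln(1 - 6/n) = lim (2n + 3)·(-6/n + O(1/n²)) = -12.
Hence L = e^(-12).

e^(-12)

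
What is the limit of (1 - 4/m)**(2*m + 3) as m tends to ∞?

e^(-8)

Write it as [(1 - 4/m)^m]^(2) · (1 - 4/m)^(3). The bracketed term tends to e^(-4) and the second factor to 1, so the limit is e^(-8).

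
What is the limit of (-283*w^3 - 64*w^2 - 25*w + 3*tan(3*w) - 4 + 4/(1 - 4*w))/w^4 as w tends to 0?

Substitution gives 0/0 (the numerator vanishes to order 4).
Expand each term to order w^4: the coefficient of w^4 in 3·tan(3w) is 0 and in 4·1/(1 - 4w) is 1024.
Lower-order terms cancel with the polynomial part, so the numerator is (1024)·w^4 + o(w^4), and the limit is (1024)/(1) = 1024.

1024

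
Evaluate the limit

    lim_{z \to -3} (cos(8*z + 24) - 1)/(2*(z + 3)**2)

Direct substitution gives 0/0.
Apply L'Hôpital: lim (-8*sin(8*z + 24))/(4*z + 12), still 0/0.
After 2 applications of L'Hôpital's rule the quotient is (-64*cos(8*z + 24))/(4); substituting z = -3 gives -16.

-16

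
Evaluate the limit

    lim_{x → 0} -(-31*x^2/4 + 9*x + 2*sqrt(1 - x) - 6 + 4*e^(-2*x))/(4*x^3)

Substitution gives 0/0 (the numerator vanishes to order 3).
Expand each term to order x^3: the coefficient of x^3 in 4·e^(-2x) is -16/3 and in 2·√(1 - x) is -1/8.
Lower-order terms cancel with the polynomial part, so the numerator is (-131/24)·x^3 + o(x^3), and the limit is (-131/24)/(-4) = 131/96.

131/96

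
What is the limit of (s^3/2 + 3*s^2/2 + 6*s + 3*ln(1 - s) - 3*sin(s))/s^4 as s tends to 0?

Substitution gives 0/0 (the numerator vanishes to order 4).
Expand each term to order s^4: the coefficient of s^4 in 3·ln(1 - s) is -3/4 and in -3·sin(s) is 0.
Lower-order terms cancel with the polynomial part, so the numerator is (-3/4)·s^4 + o(s^4), and the limit is (-3/4)/(1) = -3/4.

-3/4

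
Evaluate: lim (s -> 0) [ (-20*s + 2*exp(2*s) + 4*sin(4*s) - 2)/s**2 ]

Substitution gives 0/0 (the numerator vanishes to order 2).
Expand each term to order s^2: the coefficient of s^2 in 2·e^(2s) is 4 and in 4·sin(4s) is 0.
Lower-order terms cancel with the polynomial part, so the numerator is (4)·s^2 + o(s^2), and the limit is (4)/(1) = 4.

4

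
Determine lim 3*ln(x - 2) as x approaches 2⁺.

-∞

As x → 2⁺, x - 2 → 0⁺ and ln(x - 2) → −∞.
Multiplying by 3 gives -∞.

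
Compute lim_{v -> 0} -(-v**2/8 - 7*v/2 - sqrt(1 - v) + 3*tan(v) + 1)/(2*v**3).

-17/32

Substitution gives 0/0 (the numerator vanishes to order 3).
Expand each term to order v^3: the coefficient of v^3 in −√(1 - v) is 1/16 and in 3·tan(v) is 1.
Lower-order terms cancel with the polynomial part, so the numerator is (17/16)·v^3 + o(v^3), and the limit is (17/16)/(-2) = -17/32.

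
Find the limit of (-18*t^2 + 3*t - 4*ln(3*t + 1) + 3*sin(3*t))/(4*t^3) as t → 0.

-99/8

Substitution gives 0/0 (the numerator vanishes to order 3).
Expand each term to order t^3: the coefficient of t^3 in -4·ln(1 + 3t) is -36 and in 3·sin(3t) is -27/2.
Lower-order terms cancel with the polynomial part, so the numerator is (-99/2)·t^3 + o(t^3), and the limit is (-99/2)/(4) = -99/8.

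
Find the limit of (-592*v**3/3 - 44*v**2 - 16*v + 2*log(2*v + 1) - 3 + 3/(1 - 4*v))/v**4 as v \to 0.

Substitution gives 0/0 (the numerator vanishes to order 4).
Expand each term to order v^4: the coefficient of v^4 in 2·ln(1 + 2v) is -8 and in 3·1/(1 - 4v) is 768.
Lower-order terms cancel with the polynomial part, so the numerator is (760)·v^4 + o(v^4), and the limit is (760)/(1) = 760.

760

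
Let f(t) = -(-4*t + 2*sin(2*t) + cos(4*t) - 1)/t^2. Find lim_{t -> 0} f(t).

8

Substitution gives 0/0 (the numerator vanishes to order 2).
Expand each term to order t^2: the coefficient of t^2 in cos(4t) is -8 and in 2·sin(2t) is 0.
Lower-order terms cancel with the polynomial part, so the numerator is (-8)·t^2 + o(t^2), and the limit is (-8)/(-1) = 8.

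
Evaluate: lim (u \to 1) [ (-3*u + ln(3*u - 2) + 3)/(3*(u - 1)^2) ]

-3/2

Direct substitution gives 0/0.
Apply L'Hôpital: lim (-3 + 3/(3*u - 2))/(6*u - 6), still 0/0.
After 2 applications of L'Hôpital's rule the quotient is (-9/(3*u - 2)^2)/(6); substituting u = 1 gives -3/2.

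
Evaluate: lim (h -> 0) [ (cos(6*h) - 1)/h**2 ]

-18

Direct substitution gives 0/0.
Apply L'Hôpital: lim (-6*sin(6*h))/(2*h), still 0/0.
After 2 applications of L'Hôpital's rule the quotient is (-36*cos(6*h))/(2); substituting h = 0 gives -18.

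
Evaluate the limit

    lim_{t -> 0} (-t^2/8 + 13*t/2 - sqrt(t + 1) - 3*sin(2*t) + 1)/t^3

63/16

Substitution gives 0/0 (the numerator vanishes to order 3).
Expand each term to order t^3: the coefficient of t^3 in -3·sin(2t) is 4 and in −√(1 + t) is -1/16.
Lower-order terms cancel with the polynomial part, so the numerator is (63/16)·t^3 + o(t^3), and the limit is (63/16)/(1) = 63/16.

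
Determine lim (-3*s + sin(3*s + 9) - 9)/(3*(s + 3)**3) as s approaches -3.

Direct substitution gives 0/0.
Apply L'Hôpital: lim (3*cos(3*s + 9) - 3)/(9*(s + 3)^2), still 0/0.
Apply L'Hôpital: lim (-9*sin(3*s + 9))/(18*s + 54), still 0/0.
After 3 applications of L'Hôpital's rule the quotient is (-27*cos(3*s + 9))/(18); substituting s = -3 gives -3/2.

-3/2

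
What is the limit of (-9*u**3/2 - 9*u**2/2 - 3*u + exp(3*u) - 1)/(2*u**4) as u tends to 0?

Direct substitution gives 0/0.
Apply L'Hôpital: lim (-27*u^2/2 - 9*u + 3*e^(3*u) - 3)/(8*u^3), still 0/0.
Apply L'Hôpital: lim (-27*u + 9*e^(3*u) - 9)/(24*u^2), still 0/0.
Apply L'Hôpital: lim (27*e^(3*u) - 27)/(48*u), still 0/0.
After 4 applications of L'Hôpital's rule the quotient is (81*e^(3*u))/(48); substituting u = 0 gives 27/16.

27/16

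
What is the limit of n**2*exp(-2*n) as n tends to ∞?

Write as n^2/e^{2n}, an ∞/∞ form.
Exponential growth dominates any polynomial, so repeated L'Hôpital (or the standard result) gives 0.

0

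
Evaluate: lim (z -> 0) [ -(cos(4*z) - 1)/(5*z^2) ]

Direct substitution gives 0/0.
Apply L'Hôpital: lim (-4*sin(4*z))/(-10*z), still 0/0.
After 2 applications of L'Hôpital's rule the quotient is (-16*cos(4*z))/(-10); substituting z = 0 gives 8/5.

8/5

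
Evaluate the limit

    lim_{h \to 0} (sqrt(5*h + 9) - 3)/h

Substitution gives 0/0. Multiply numerator and denominator by the conjugate √(9 + 5h) + √9.
The numerator becomes (9 + 5h) − 9 = 5h, so the expression simplifies to 5/(√(9 + 5h) + √9).
Letting h → 0 gives 5/(2√9) = 5/6.

5/6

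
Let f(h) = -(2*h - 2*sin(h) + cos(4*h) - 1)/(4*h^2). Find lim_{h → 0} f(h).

Substitution gives 0/0 (the numerator vanishes to order 2).
Expand each term to order h^2: the coefficient of h^2 in cos(4h) is -8 and in -2·sin(h) is 0.
Lower-order terms cancel with the polynomial part, so the numerator is (-8)·h^2 + o(h^2), and the limit is (-8)/(-4) = 2.

2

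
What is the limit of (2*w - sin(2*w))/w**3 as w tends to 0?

Direct substitution gives 0/0.
Apply L'Hôpital: lim (2 - 2*cos(2*w))/(3*w^2), still 0/0.
Apply L'Hôpital: lim (4*sin(2*w))/(6*w), still 0/0.
After 3 applications of L'Hôpital's rule the quotient is (8*cos(2*w))/(6); substituting w = 0 gives 4/3.

4/3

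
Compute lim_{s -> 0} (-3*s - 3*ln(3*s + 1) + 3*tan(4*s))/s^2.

Substitution gives 0/0 (the numerator vanishes to order 2).
Expand each term to order s^2: the coefficient of s^2 in -3·ln(1 + 3s) is 27/2 and in 3·tan(4s) is 0.
Lower-order terms cancel with the polynomial part, so the numerator is (27/2)·s^2 + o(s^2), and the limit is (27/2)/(1) = 27/2.

27/2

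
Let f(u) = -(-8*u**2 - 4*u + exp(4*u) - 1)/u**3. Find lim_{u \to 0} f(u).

-32/3

Direct substitution gives 0/0.
Apply L'Hôpital: lim (-16*u + 4*e^(4*u) - 4)/(-3*u^2), still 0/0.
Apply L'Hôpital: lim (16*e^(4*u) - 16)/(-6*u), still 0/0.
After 3 applications of L'Hôpital's rule the quotient is (64*e^(4*u))/(-6); substituting u = 0 gives -32/3.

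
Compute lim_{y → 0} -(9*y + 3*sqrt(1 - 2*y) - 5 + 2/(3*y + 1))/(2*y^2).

-33/4

Substitution gives 0/0 (the numerator vanishes to order 2).
Expand each term to order y^2: the coefficient of y^2 in 3·√(1 - 2y) is -3/2 and in 2·1/(1 + 3y) is 18.
Lower-order terms cancel with the polynomial part, so the numerator is (33/2)·y^2 + o(y^2), and the limit is (33/2)/(-2) = -33/4.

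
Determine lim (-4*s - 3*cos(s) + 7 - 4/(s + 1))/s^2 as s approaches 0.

-5/2

Substitution gives 0/0; apply L'Hôpital's rule 2 times.
After differentiating numerator and denominator 2 times the quotient is (3*cos(s) - 8/(s + 1)^3)/(2); at s = 0 this is -5/2.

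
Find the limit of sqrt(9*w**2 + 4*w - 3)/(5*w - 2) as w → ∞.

3/5

For large |w|, √(9*w^2 + 4*w - 3) ≈ √9·|w| and the denominator ≈ 5w.
Since w → +∞, |w| = w, giving √9/(5) = 3/5.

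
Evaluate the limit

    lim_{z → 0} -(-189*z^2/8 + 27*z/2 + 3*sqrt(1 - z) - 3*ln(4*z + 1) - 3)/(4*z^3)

Substitution gives 0/0 (the numerator vanishes to order 3).
Expand each term to order z^3: the coefficient of z^3 in -3·ln(1 + 4z) is -64 and in 3·√(1 - z) is -3/16.
Lower-order terms cancel with the polynomial part, so the numerator is (-1027/16)·z^3 + o(z^3), and the limit is (-1027/16)/(-4) = 1027/64.

1027/64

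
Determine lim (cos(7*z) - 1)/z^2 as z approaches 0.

-49/2

Direct substitution gives 0/0.
Apply L'Hôpital: lim (-7*sin(7*z))/(2*z), still 0/0.
After 2 applications of L'Hôpital's rule the quotient is (-49*cos(7*z))/(2); substituting z = 0 gives -49/2.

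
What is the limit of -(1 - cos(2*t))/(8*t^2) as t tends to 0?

-1/4

Substitution gives 0/0.
Use (1 − cos u)/u² → 1/2 with u = 2t: the limit is 2²/(2·(-8)) = -1/4.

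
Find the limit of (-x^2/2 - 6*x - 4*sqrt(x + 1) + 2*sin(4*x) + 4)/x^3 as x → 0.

Substitution gives 0/0; apply L'Hôpital's rule 3 times.
After differentiating numerator and denominator 3 times the quotient is (-128*cos(4*x) - 3/(2*(x + 1)^(5/2)))/(6); at x = 0 this is -259/12.

-259/12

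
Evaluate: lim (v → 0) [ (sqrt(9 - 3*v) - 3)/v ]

-1/2

Substitution gives 0/0. Multiply numerator and denominator by the conjugate √(9 - 3v) + √9.
The numerator becomes (9 - 3v) − 9 = -3v, so the expression simplifies to -3/(√(9 - 3v) + √9).
Letting v → 0 gives -3/(2√9) = -1/2.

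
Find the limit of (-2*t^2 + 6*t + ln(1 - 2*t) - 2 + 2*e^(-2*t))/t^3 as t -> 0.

-16/3

Substitution gives 0/0; apply L'Hôpital's rule 3 times.
After differentiating numerator and denominator 3 times the quotient is (-16*e^(-2*t) + 16/(2*t - 1)^3)/(6); at t = 0 this is -16/3.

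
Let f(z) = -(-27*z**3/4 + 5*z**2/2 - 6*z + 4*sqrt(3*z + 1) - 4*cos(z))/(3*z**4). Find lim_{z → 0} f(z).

1231/288

Substitution gives 0/0; apply L'Hôpital's rule 4 times.
After differentiating numerator and denominator 4 times the quotient is (-4*cos(z) - 1215/(4*(3*z + 1)^(7/2)))/(-72); at z = 0 this is 1231/288.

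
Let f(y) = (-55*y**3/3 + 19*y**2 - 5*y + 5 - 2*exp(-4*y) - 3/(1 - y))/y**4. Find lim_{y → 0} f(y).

Substitution gives 0/0 (the numerator vanishes to order 4).
Expand each term to order y^4: the coefficient of y^4 in -2·e^(-4y) is -64/3 and in -3·1/(1 - y) is -3.
Lower-order terms cancel with the polynomial part, so the numerator is (-73/3)·y^4 + o(y^4), and the limit is (-73/3)/(1) = -73/3.

-73/3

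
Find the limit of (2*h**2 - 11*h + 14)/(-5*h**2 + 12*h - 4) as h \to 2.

3/8

Direct substitution gives 0/0, so factor. Both numerator and denominator have (h - 2) as a factor.
After cancelling, the expression reduces to (2*h - 7)/(2 - 5*h).
Substituting h = 2 gives 3/8.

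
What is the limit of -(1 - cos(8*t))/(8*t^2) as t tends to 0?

Substitution gives 0/0.
Use (1 − cos u)/u² → 1/2 with u = 8t: the limit is 8²/(2·(-8)) = -4.

-4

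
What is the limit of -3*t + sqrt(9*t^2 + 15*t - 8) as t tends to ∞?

This has the form ∞ − ∞. Multiply and divide by the conjugate √(9*t^2 + 15*t - 8) + 3t.
That gives (15t - 8) / (√(9*t^2 + 15*t - 8) + 3t).
Divide numerator and denominator by t: the limit is 15/(2·3) = 5/2.

5/2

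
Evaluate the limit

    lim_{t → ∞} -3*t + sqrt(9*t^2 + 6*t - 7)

1

This has the form ∞ − ∞. Multiply and divide by the conjugate √(9*t^2 + 6*t - 7) + 3t.
That gives (6t - 7) / (√(9*t^2 + 6*t - 7) + 3t).
Divide numerator and denominator by t: the limit is 6/(2·3) = 1.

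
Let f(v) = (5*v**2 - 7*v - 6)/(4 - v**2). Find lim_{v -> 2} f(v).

Direct substitution gives 0/0, so factor. Both numerator and denominator have (v - 2) as a factor.
After cancelling, the expression reduces to (5*v + 3)/(-v - 2).
Substituting v = 2 gives -13/4.

-13/4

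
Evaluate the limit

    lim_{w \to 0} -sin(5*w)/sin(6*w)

-5/6

Substitution gives 0/0.
Divide numerator and denominator by w: sin(5w)/w → 5 and sin(6w)/w → 6, so the limit is -1·5/6 = -5/6.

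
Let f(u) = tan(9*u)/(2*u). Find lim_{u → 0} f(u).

9/2

Substitution gives 0/0.
Since tan(θ)/θ → 1 as θ → 0, tan(9u)/(9u) → 1 and the limit is 9/2.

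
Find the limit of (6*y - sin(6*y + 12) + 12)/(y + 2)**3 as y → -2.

Direct substitution gives 0/0.
Apply L'Hôpital: lim (6 - 6*cos(6*y + 12))/(3*(y + 2)^2), still 0/0.
Apply L'Hôpital: lim (36*sin(6*y + 12))/(6*y + 12), still 0/0.
After 3 applications of L'Hôpital's rule the quotient is (216*cos(6*y + 12))/(6); substituting y = -2 gives 36.

36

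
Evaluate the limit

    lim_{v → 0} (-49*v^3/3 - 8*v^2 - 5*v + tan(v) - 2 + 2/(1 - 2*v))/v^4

32

Substitution gives 0/0; apply L'Hôpital's rule 4 times.
After differentiating numerator and denominator 4 times the quotient is (24*tan(v)^3/cos(v)^2 + 16*tan(v)/cos(v)^2 - 768/(2*v - 1)^5)/(24); at v = 0 this is 32.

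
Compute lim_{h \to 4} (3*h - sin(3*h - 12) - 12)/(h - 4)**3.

Direct substitution gives 0/0.
Apply L'Hôpital: lim (3 - 3*cos(3*h - 12))/(3*(h - 4)^2), still 0/0.
Apply L'Hôpital: lim (9*sin(3*h - 12))/(6*h - 24), still 0/0.
After 3 applications of L'Hôpital's rule the quotient is (27*cos(3*h - 12))/(6); substituting h = 4 gives 9/2.

9/2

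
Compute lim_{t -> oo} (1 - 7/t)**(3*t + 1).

Let L be the limit and take ln: ln L = lim (3t + 1)·ln(1 - 7/t) = lim (3t + 1)·(-7/t + O(1/t²)) = -21.
Hence L = e^(-21).

e^(-21)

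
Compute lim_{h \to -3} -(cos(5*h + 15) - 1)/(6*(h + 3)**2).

Direct substitution gives 0/0.
Apply L'Hôpital: lim (-5*sin(5*h + 15))/(-12*h - 36), still 0/0.
After 2 applications of L'Hôpital's rule the quotient is (-25*cos(5*h + 15))/(-12); substituting h = -3 gives 25/12.

25/12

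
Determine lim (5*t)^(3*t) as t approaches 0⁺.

1

Base → 0⁺ and exponent → 0⁺: a 0^0 form.
Take logs: 3t·ln(5t). This is 0·(−∞); rewriting as ln(5t)/(1/(3t)) and applying L'Hôpital gives 0.
Hence the limit is e^0 = 1.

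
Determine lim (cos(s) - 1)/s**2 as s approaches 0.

-1/2

Direct substitution gives 0/0.
Apply L'Hôpital: lim (-sin(s))/(2*s), still 0/0.
After 2 applications of L'Hôpital's rule the quotient is (-cos(s))/(2); substituting s = 0 gives -1/2.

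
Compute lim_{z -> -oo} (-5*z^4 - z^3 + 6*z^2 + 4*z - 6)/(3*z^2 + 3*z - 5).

-∞

The numerator has higher degree (4 > 2); the quotient behaves like (-5/(3))·z^2 for large |z|.
As z → −∞ this diverges to -∞.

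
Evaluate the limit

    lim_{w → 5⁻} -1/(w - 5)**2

-∞

As w → 5⁻, (w - 5) → 0⁻, so (w - 5)^2 → 0⁺ and -1/(w - 5)^2 → -∞.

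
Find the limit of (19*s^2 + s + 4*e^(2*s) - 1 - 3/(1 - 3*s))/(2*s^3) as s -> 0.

-227/6

Substitution gives 0/0 (the numerator vanishes to order 3).
Expand each term to order s^3: the coefficient of s^3 in -3·1/(1 - 3s) is -81 and in 4·e^(2s) is 16/3.
Lower-order terms cancel with the polynomial part, so the numerator is (-227/3)·s^3 + o(s^3), and the limit is (-227/3)/(2) = -227/6.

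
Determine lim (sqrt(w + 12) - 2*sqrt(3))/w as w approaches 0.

√(3)/12

Substitution gives 0/0. Multiply numerator and denominator by the conjugate √(12 + w) + √12.
The numerator becomes (12 + w) − 12 = w, so the expression simplifies to 1/(√(12 + w) + √12).
Letting w → 0 gives 1/(2√12) = √(3)/12.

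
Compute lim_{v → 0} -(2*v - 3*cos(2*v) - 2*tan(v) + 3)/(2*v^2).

Substitution gives 0/0 (the numerator vanishes to order 2).
Expand each term to order v^2: the coefficient of v^2 in -3·cos(2v) is 6 and in -2·tan(v) is 0.
Lower-order terms cancel with the polynomial part, so the numerator is (6)·v^2 + o(v^2), and the limit is (6)/(-2) = -3.

-3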